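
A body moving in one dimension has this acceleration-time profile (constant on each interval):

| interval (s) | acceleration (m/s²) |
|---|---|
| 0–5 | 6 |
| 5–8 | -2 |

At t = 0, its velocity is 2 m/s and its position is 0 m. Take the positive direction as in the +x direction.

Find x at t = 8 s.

On each constant-a segment, Δv = aΔt and Δx = v₀Δt + ½aΔt²; chain segment to segment.
0–5 s: v starts 2 m/s; Δx = 2·5 + ½·6·5² = 85 m; v ends 32 m/s.
5–8 s: v starts 32 m/s; Δx = 32·3 + ½·-2·3² = 87 m; v ends 26 m/s.
x(8) = 0 + Σ Δx = 172 m.

172 m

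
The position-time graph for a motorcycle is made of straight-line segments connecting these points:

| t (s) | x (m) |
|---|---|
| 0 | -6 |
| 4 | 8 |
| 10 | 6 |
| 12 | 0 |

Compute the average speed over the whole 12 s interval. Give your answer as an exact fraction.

11/6 m/s

Average speed = (total path length)/(elapsed time); on a piecewise-linear x-t graph the path length is Σ|Δx|.
0–4 s: |Δx| = |8 − -6| = 14 m
4–10 s: |Δx| = |6 − 8| = 2 m
10–12 s: |Δx| = |0 − 6| = 6 m
Total path = 22 m; average speed = 22/12 = 11/6 m/s.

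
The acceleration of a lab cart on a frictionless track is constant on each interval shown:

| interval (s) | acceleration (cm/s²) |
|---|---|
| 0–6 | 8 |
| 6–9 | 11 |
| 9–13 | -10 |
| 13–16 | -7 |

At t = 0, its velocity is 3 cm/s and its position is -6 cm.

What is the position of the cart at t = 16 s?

On each constant-a segment, Δv = aΔt and Δx = v₀Δt + ½aΔt²; chain segment to segment.
0–6 s: v starts 3 cm/s; Δx = 3·6 + ½·8·6² = 162 cm; v ends 51 cm/s.
6–9 s: v starts 51 cm/s; Δx = 51·3 + ½·11·3² = 202.5 cm; v ends 84 cm/s.
9–13 s: v starts 84 cm/s; Δx = 84·4 + ½·-10·4² = 256 cm; v ends 44 cm/s.
13–16 s: v starts 44 cm/s; Δx = 44·3 + ½·-7·3² = 100.5 cm; v ends 23 cm/s.
x(16) = -6 + Σ Δx = 715 cm.

715 cm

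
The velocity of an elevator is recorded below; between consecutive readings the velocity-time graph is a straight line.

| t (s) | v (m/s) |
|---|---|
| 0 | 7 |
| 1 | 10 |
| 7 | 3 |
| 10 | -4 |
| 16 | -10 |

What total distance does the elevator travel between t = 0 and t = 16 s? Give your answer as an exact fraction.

Total distance travelled is ∫|v| dt — sum the magnitudes of each area piece.
0–1 s: |½(7 + 10)(1)| = 8.5 m
1–7 s: |½(10 + 3)(6)| = 39 m
7–10 s: v = 0 at t = 58/7 s; triangle areas 27/14 + 24/7 = 75/14 m
10–16 s: |½(-4 + -10)(6)| = 42 m
Total distance = 664/7 m

664/7 m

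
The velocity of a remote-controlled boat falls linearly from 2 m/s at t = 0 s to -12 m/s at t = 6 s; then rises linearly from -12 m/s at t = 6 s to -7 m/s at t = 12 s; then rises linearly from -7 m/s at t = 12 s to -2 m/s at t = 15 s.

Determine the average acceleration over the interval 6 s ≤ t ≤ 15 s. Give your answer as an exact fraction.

Average acceleration = Δv/Δt = (-2 − -12)/(15 − 6) = 10/9 m/s².

10/9 m/s²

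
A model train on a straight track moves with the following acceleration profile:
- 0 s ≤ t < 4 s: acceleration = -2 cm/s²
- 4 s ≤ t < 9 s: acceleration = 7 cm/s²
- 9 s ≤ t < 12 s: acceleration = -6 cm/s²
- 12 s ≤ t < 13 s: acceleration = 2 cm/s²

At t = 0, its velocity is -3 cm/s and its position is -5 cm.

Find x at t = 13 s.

On each constant-a segment, Δv = aΔt and Δx = v₀Δt + ½aΔt²; chain segment to segment.
0–4 s: v starts -3 cm/s; Δx = -3·4 + ½·-2·4² = -28 cm; v ends -11 cm/s.
4–9 s: v starts -11 cm/s; Δx = -11·5 + ½·7·5² = 32.5 cm; v ends 24 cm/s.
9–12 s: v starts 24 cm/s; Δx = 24·3 + ½·-6·3² = 45 cm; v ends 6 cm/s.
12–13 s: v starts 6 cm/s; Δx = 6·1 + ½·2·1² = 7 cm; v ends 8 cm/s.
x(13) = -5 + Σ Δx = 51.5 cm.

51.5 cm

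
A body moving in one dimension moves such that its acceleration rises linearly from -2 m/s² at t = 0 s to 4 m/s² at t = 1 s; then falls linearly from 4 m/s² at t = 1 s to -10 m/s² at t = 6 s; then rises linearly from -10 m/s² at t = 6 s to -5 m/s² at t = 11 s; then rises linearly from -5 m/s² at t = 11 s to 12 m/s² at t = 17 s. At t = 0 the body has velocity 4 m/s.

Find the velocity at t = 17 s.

-26.5 m/s

Δv equals the area under the a-t graph; then v = v₀ + Δv.
0–1 s: ½(-2 + 4)(1) = 1 m/s
1–6 s: ½(4 + -10)(5) = -15 m/s
6–11 s: ½(-10 + -5)(5) = -37.5 m/s
11–17 s: ½(-5 + 12)(6) = 21 m/s
Δv = -30.5 m/s, so v(17) = 4 + (-30.5) = -26.5 m/s.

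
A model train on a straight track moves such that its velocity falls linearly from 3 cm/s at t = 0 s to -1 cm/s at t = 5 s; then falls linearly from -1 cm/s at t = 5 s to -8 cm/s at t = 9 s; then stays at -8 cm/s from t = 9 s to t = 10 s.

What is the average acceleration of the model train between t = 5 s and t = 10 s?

Average acceleration = Δv/Δt = (-8 − -1)/(10 − 5) = -1.4 cm/s².

-1.4 cm/s²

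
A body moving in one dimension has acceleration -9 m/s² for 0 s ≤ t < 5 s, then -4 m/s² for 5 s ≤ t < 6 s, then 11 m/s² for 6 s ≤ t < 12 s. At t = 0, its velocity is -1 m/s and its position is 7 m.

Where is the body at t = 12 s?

On each constant-a segment, Δv = aΔt and Δx = v₀Δt + ½aΔt²; chain segment to segment.
0–5 s: v starts -1 m/s; Δx = -1·5 + ½·-9·5² = -117.5 m; v ends -46 m/s.
5–6 s: v starts -46 m/s; Δx = -46·1 + ½·-4·1² = -48 m; v ends -50 m/s.
6–12 s: v starts -50 m/s; Δx = -50·6 + ½·11·6² = -102 m; v ends 16 m/s.
x(12) = 7 + Σ Δx = -260.5 m.

-260.5 m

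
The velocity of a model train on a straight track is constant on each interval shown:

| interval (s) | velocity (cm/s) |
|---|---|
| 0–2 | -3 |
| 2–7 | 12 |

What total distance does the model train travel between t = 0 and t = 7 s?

Distance (not displacement) is the total path length: add the absolute areas under v-t.
0–2 s: |-3| × 2 = 6 cm
2–7 s: |12| × 5 = 60 cm
Total distance = 66 cm

66 cm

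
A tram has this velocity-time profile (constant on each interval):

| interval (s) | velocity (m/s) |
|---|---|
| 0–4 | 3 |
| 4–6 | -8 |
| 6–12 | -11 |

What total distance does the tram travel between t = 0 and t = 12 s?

94 m

Distance (not displacement) is the total path length: add the absolute areas under v-t.
0–4 s: |3| × 4 = 12 m
4–6 s: |-8| × 2 = 16 m
6–12 s: |-11| × 6 = 66 m
Total distance = 94 m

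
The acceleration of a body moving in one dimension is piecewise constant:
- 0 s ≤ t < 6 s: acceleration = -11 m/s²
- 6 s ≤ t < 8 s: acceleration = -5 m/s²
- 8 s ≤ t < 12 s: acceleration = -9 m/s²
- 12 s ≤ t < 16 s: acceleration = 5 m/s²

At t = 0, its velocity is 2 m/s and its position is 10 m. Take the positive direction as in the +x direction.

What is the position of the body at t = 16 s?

On each constant-a segment, Δv = aΔt and Δx = v₀Δt + ½aΔt²; chain segment to segment.
0–6 s: v starts 2 m/s; Δx = 2·6 + ½·-11·6² = -186 m; v ends -64 m/s.
6–8 s: v starts -64 m/s; Δx = -64·2 + ½·-5·2² = -138 m; v ends -74 m/s.
8–12 s: v starts -74 m/s; Δx = -74·4 + ½·-9·4² = -368 m; v ends -110 m/s.
12–16 s: v starts -110 m/s; Δx = -110·4 + ½·5·4² = -400 m; v ends -90 m/s.
x(16) = 10 + Σ Δx = -1082 m.

-1082 m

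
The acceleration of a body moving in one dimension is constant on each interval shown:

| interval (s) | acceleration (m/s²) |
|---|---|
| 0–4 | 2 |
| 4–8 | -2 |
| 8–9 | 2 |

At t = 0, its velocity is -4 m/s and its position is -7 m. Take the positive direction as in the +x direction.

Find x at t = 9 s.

On each constant-a segment, Δv = aΔt and Δx = v₀Δt + ½aΔt²; chain segment to segment.
0–4 s: v starts -4 m/s; Δx = -4·4 + ½·2·4² = 0 m; v ends 4 m/s.
4–8 s: v starts 4 m/s; Δx = 4·4 + ½·-2·4² = 0 m; v ends -4 m/s.
8–9 s: v starts -4 m/s; Δx = -4·1 + ½·2·1² = -3 m; v ends -2 m/s.
x(9) = -7 + Σ Δx = -10 m.

-10 m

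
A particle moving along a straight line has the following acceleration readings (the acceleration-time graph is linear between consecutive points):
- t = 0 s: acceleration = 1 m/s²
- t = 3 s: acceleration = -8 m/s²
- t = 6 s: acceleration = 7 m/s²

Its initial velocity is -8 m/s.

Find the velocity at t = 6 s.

Δv equals the area under the a-t graph; then v = v₀ + Δv.
0–3 s: ½(1 + -8)(3) = -10.5 m/s
3–6 s: ½(-8 + 7)(3) = -1.5 m/s
Δv = -12 m/s, so v(6) = -8 + (-12) = -20 m/s.

-20 m/s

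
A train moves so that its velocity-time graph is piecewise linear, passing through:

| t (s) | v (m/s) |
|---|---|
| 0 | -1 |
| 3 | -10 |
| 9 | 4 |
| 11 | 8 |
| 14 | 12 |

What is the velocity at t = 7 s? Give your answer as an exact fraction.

-2/3 m/s

On 3–9 s the graph is linear from -10 to 4 m/s: v(7) = -10 + (4 − -10)·(7 − 3)/(9 − 3) = -2/3 m/s.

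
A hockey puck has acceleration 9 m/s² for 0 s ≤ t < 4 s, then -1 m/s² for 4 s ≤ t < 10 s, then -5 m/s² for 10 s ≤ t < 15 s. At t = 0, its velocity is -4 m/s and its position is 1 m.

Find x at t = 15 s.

On each constant-a segment, Δv = aΔt and Δx = v₀Δt + ½aΔt²; chain segment to segment.
0–4 s: v starts -4 m/s; Δx = -4·4 + ½·9·4² = 56 m; v ends 32 m/s.
4–10 s: v starts 32 m/s; Δx = 32·6 + ½·-1·6² = 174 m; v ends 26 m/s.
10–15 s: v starts 26 m/s; Δx = 26·5 + ½·-5·5² = 67.5 m; v ends 1 m/s.
x(15) = 1 + Σ Δx = 298.5 m.

298.5 m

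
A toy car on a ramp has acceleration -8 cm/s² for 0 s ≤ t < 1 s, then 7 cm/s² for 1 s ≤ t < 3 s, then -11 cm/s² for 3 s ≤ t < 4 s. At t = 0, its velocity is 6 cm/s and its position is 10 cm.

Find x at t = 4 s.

28.5 cm

On each constant-a segment, Δv = aΔt and Δx = v₀Δt + ½aΔt²; chain segment to segment.
0–1 s: v starts 6 cm/s; Δx = 6·1 + ½·-8·1² = 2 cm; v ends -2 cm/s.
1–3 s: v starts -2 cm/s; Δx = -2·2 + ½·7·2² = 10 cm; v ends 12 cm/s.
3–4 s: v starts 12 cm/s; Δx = 12·1 + ½·-11·1² = 6.5 cm; v ends 1 cm/s.
x(4) = 10 + Σ Δx = 28.5 cm.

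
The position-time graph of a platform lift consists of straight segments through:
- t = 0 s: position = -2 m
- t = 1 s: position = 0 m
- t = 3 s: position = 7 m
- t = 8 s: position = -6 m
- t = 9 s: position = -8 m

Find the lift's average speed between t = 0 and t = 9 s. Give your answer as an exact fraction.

Average speed = (total path length)/(elapsed time); on a piecewise-linear x-t graph the path length is Σ|Δx|.
0–1 s: |Δx| = |0 − -2| = 2 m
1–3 s: |Δx| = |7 − 0| = 7 m
3–8 s: |Δx| = |-6 − 7| = 13 m
8–9 s: |Δx| = |-8 − -6| = 2 m
Total path = 24 m; average speed = 24/9 = 8/3 m/s.

8/3 m/s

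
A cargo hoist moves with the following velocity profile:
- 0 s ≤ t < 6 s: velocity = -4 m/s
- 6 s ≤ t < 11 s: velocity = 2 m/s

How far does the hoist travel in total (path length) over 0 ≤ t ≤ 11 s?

34 m

Distance (not displacement) is the total path length: add the absolute areas under v-t.
0–6 s: |-4| × 6 = 24 m
6–11 s: |2| × 5 = 10 m
Total distance = 34 m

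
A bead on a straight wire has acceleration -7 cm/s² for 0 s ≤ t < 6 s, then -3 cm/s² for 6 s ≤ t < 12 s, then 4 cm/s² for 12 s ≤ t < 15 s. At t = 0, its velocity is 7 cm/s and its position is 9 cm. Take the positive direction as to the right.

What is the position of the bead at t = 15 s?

On each constant-a segment, Δv = aΔt and Δx = v₀Δt + ½aΔt²; chain segment to segment.
0–6 s: v starts 7 cm/s; Δx = 7·6 + ½·-7·6² = -84 cm; v ends -35 cm/s.
6–12 s: v starts -35 cm/s; Δx = -35·6 + ½·-3·6² = -264 cm; v ends -53 cm/s.
12–15 s: v starts -53 cm/s; Δx = -53·3 + ½·4·3² = -141 cm; v ends -41 cm/s.
x(15) = 9 + Σ Δx = -480 cm.

-480 cm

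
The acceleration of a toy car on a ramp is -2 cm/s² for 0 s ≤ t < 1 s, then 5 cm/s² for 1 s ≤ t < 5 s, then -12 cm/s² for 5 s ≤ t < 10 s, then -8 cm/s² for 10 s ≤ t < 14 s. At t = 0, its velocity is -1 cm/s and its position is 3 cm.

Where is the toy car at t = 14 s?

-272 cm

On each constant-a segment, Δv = aΔt and Δx = v₀Δt + ½aΔt²; chain segment to segment.
0–1 s: v starts -1 cm/s; Δx = -1·1 + ½·-2·1² = -2 cm; v ends -3 cm/s.
1–5 s: v starts -3 cm/s; Δx = -3·4 + ½·5·4² = 28 cm; v ends 17 cm/s.
5–10 s: v starts 17 cm/s; Δx = 17·5 + ½·-12·5² = -65 cm; v ends -43 cm/s.
10–14 s: v starts -43 cm/s; Δx = -43·4 + ½·-8·4² = -236 cm; v ends -75 cm/s.
x(14) = 3 + Σ Δx = -272 cm.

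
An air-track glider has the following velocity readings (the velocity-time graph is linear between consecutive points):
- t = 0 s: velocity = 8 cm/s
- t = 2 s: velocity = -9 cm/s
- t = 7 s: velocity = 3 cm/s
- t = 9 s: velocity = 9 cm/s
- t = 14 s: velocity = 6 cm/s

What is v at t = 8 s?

6 cm/s

On 7–9 s the graph is linear from 3 to 9 cm/s: v(8) = 3 + (9 − 3)·(8 − 7)/(9 − 7) = 6 cm/s.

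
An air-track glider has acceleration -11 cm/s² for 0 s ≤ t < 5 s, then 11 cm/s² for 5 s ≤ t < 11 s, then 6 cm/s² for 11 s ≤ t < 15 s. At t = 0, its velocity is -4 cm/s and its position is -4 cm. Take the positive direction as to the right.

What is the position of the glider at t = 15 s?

-241.5 cm

On each constant-a segment, Δv = aΔt and Δx = v₀Δt + ½aΔt²; chain segment to segment.
0–5 s: v starts -4 cm/s; Δx = -4·5 + ½·-11·5² = -157.5 cm; v ends -59 cm/s.
5–11 s: v starts -59 cm/s; Δx = -59·6 + ½·11·6² = -156 cm; v ends 7 cm/s.
11–15 s: v starts 7 cm/s; Δx = 7·4 + ½·6·4² = 76 cm; v ends 31 cm/s.
x(15) = -4 + Σ Δx = -241.5 cm.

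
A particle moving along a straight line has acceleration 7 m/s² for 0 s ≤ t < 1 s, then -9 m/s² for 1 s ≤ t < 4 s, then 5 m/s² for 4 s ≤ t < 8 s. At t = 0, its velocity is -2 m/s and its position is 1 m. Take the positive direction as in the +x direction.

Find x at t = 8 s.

-71 m

On each constant-a segment, Δv = aΔt and Δx = v₀Δt + ½aΔt²; chain segment to segment.
0–1 s: v starts -2 m/s; Δx = -2·1 + ½·7·1² = 1.5 m; v ends 5 m/s.
1–4 s: v starts 5 m/s; Δx = 5·3 + ½·-9·3² = -25.5 m; v ends -22 m/s.
4–8 s: v starts -22 m/s; Δx = -22·4 + ½·5·4² = -48 m; v ends -2 m/s.
x(8) = 1 + Σ Δx = -71 m.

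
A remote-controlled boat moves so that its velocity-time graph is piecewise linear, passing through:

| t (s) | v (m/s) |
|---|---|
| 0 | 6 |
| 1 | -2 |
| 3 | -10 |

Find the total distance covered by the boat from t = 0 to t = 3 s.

14.5 m

Distance (not displacement) is the total path length: add the absolute areas under v-t.
0–1 s: v = 0 at t = 0.75 s; triangle areas 2.25 + 0.25 = 2.5 m
1–3 s: |½(-2 + -10)(2)| = 12 m
Total distance = 14.5 m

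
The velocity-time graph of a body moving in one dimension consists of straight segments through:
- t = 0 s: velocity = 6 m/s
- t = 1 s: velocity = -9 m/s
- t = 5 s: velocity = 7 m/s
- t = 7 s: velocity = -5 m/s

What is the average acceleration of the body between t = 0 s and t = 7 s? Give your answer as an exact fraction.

Average acceleration = Δv/Δt = (-5 − 6)/(7 − 0) = -11/7 m/s².

-11/7 m/s²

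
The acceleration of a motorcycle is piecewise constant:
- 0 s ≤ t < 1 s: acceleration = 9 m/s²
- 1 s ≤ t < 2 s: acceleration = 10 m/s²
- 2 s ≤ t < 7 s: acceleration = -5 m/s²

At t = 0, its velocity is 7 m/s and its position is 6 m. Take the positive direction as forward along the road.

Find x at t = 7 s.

On each constant-a segment, Δv = aΔt and Δx = v₀Δt + ½aΔt²; chain segment to segment.
0–1 s: v starts 7 m/s; Δx = 7·1 + ½·9·1² = 11.5 m; v ends 16 m/s.
1–2 s: v starts 16 m/s; Δx = 16·1 + ½·10·1² = 21 m; v ends 26 m/s.
2–7 s: v starts 26 m/s; Δx = 26·5 + ½·-5·5² = 67.5 m; v ends 1 m/s.
x(7) = 6 + Σ Δx = 106 m.

106 m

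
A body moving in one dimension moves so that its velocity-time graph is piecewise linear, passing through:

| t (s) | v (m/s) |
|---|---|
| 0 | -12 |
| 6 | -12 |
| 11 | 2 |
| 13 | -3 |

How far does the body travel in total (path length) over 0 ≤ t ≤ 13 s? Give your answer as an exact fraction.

3536/35 m

Distance (not displacement) is the total path length: add the absolute areas under v-t.
0–6 s: |-12| × 6 = 72 m
6–11 s: v = 0 at t = 72/7 s; triangle areas 180/7 + 5/7 = 185/7 m
11–13 s: v = 0 at t = 11.8 s; triangle areas 0.8 + 1.8 = 2.6 m
Total distance = 3536/35 m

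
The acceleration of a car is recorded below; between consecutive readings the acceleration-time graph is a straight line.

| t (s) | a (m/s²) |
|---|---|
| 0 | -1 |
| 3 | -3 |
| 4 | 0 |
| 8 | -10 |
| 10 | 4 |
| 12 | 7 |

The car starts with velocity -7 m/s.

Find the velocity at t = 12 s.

Δv equals the area under the a-t graph; then v = v₀ + Δv.
0–3 s: ½(-1 + -3)(3) = -6 m/s
3–4 s: ½(-3 + 0)(1) = -1.5 m/s
4–8 s: ½(0 + -10)(4) = -20 m/s
8–10 s: ½(-10 + 4)(2) = -6 m/s
10–12 s: ½(4 + 7)(2) = 11 m/s
Δv = -22.5 m/s, so v(12) = -7 + (-22.5) = -29.5 m/s.

-29.5 m/s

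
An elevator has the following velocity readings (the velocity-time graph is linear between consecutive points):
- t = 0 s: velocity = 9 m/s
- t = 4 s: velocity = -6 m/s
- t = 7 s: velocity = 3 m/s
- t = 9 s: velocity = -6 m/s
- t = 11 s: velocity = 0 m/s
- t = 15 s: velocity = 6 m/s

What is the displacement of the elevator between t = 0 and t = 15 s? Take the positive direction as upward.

Displacement is the signed area under the v-t curve.
0–4 s: ½(9 + -6)(4) = 6 m
4–7 s: ½(-6 + 3)(3) = -4.5 m
7–9 s: ½(3 + -6)(2) = -3 m
9–11 s: ½(-6 + 0)(2) = -6 m
11–15 s: ½(0 + 6)(4) = 12 m
Net displacement = 4.5 m

4.5 m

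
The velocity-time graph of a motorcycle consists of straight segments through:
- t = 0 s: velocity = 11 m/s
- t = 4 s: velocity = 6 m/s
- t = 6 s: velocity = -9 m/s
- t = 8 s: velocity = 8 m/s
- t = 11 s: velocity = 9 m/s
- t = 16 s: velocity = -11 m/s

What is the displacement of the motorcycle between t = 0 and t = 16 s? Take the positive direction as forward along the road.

Net displacement equals the area under the velocity-time graph (areas below the axis count negative).
0–4 s: ½(11 + 6)(4) = 34 m
4–6 s: ½(6 + -9)(2) = -3 m
6–8 s: ½(-9 + 8)(2) = -1 m
8–11 s: ½(8 + 9)(3) = 25.5 m
11–16 s: ½(9 + -11)(5) = -5 m
Net displacement = 50.5 m

50.5 m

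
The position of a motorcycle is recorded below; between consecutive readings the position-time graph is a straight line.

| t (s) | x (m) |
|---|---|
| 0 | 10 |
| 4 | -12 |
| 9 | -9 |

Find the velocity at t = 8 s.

Velocity is the slope of the x-t graph on 4–9 s: (-9 − -12)/(9 − 4) = 0.6 m/s.

0.6 m/s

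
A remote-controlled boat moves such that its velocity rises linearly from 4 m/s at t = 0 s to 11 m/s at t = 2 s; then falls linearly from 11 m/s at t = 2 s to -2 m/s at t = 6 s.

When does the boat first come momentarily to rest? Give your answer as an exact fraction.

t = 70/13 s

v changes sign on 2–6 s (from 11 to -2); the graph is linear there, so v = 0 at t = 2 + (-11)·(6 − 2)/(-2 − 11) = 70/13 s.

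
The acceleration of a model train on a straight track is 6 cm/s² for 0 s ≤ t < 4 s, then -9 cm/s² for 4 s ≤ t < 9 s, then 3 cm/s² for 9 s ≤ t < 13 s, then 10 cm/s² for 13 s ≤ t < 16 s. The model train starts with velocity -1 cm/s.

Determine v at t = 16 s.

20 cm/s

Δv equals the area under the a-t graph; then v = v₀ + Δv.
0–4 s: 6 × 4 = 24 cm/s
4–9 s: -9 × 5 = -45 cm/s
9–13 s: 3 × 4 = 12 cm/s
13–16 s: 10 × 3 = 30 cm/s
Δv = 21 cm/s, so v(16) = -1 + (21) = 20 cm/s.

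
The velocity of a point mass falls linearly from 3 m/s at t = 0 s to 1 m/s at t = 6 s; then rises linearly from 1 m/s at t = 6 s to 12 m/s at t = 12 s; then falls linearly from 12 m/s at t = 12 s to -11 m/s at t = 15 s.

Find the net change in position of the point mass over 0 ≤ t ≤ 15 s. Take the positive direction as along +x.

52.5 m

Displacement is the signed area under the v-t curve.
0–6 s: ½(3 + 1)(6) = 12 m
6–12 s: ½(1 + 12)(6) = 39 m
12–15 s: ½(12 + -11)(3) = 1.5 m
Net displacement = 52.5 m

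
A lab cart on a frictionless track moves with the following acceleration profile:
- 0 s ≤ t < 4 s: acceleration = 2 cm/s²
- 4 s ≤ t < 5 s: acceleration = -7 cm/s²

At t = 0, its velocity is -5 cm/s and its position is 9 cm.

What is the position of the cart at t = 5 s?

On each constant-a segment, Δv = aΔt and Δx = v₀Δt + ½aΔt²; chain segment to segment.
0–4 s: v starts -5 cm/s; Δx = -5·4 + ½·2·4² = -4 cm; v ends 3 cm/s.
4–5 s: v starts 3 cm/s; Δx = 3·1 + ½·-7·1² = -0.5 cm; v ends -4 cm/s.
x(5) = 9 + Σ Δx = 4.5 cm.

4.5 cm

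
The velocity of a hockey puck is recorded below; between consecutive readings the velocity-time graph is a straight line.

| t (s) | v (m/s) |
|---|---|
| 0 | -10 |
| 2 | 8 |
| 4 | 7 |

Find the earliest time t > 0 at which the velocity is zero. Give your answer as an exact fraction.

v changes sign on 0–2 s (from -10 to 8); the graph is linear there, so v = 0 at t = 0 + (10)·(2 − 0)/(8 − -10) = 10/9 s.

t = 10/9 s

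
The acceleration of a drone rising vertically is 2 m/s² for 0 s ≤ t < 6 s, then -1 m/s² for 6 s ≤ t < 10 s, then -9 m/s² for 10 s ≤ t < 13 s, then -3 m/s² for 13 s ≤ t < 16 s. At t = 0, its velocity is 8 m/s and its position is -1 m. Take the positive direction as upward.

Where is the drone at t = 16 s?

116 m

On each constant-a segment, Δv = aΔt and Δx = v₀Δt + ½aΔt²; chain segment to segment.
0–6 s: v starts 8 m/s; Δx = 8·6 + ½·2·6² = 84 m; v ends 20 m/s.
6–10 s: v starts 20 m/s; Δx = 20·4 + ½·-1·4² = 72 m; v ends 16 m/s.
10–13 s: v starts 16 m/s; Δx = 16·3 + ½·-9·3² = 7.5 m; v ends -11 m/s.
13–16 s: v starts -11 m/s; Δx = -11·3 + ½·-3·3² = -46.5 m; v ends -20 m/s.
x(16) = -1 + Σ Δx = 116 m.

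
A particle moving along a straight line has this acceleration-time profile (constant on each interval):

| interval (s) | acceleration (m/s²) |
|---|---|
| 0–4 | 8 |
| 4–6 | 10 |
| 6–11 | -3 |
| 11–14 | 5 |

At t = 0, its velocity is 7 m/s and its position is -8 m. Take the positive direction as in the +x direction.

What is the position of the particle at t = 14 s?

594 m

On each constant-a segment, Δv = aΔt and Δx = v₀Δt + ½aΔt²; chain segment to segment.
0–4 s: v starts 7 m/s; Δx = 7·4 + ½·8·4² = 92 m; v ends 39 m/s.
4–6 s: v starts 39 m/s; Δx = 39·2 + ½·10·2² = 98 m; v ends 59 m/s.
6–11 s: v starts 59 m/s; Δx = 59·5 + ½·-3·5² = 257.5 m; v ends 44 m/s.
11–14 s: v starts 44 m/s; Δx = 44·3 + ½·5·3² = 154.5 m; v ends 59 m/s.
x(14) = -8 + Σ Δx = 594 m.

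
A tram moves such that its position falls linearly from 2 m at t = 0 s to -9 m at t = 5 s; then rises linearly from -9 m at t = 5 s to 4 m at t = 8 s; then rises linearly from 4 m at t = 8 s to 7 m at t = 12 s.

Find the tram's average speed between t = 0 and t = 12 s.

2.25 m/s

Average speed = (total path length)/(elapsed time); on a piecewise-linear x-t graph the path length is Σ|Δx|.
0–5 s: |Δx| = |-9 − 2| = 11 m
5–8 s: |Δx| = |4 − -9| = 13 m
8–12 s: |Δx| = |7 − 4| = 3 m
Total path = 27 m; average speed = 27/12 = 2.25 m/s.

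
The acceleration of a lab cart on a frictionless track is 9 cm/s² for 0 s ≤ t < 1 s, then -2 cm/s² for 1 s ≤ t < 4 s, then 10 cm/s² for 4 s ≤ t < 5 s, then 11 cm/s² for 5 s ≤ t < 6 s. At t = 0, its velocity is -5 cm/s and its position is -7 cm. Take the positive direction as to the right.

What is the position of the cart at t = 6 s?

On each constant-a segment, Δv = aΔt and Δx = v₀Δt + ½aΔt²; chain segment to segment.
0–1 s: v starts -5 cm/s; Δx = -5·1 + ½·9·1² = -0.5 cm; v ends 4 cm/s.
1–4 s: v starts 4 cm/s; Δx = 4·3 + ½·-2·3² = 3 cm; v ends -2 cm/s.
4–5 s: v starts -2 cm/s; Δx = -2·1 + ½·10·1² = 3 cm; v ends 8 cm/s.
5–6 s: v starts 8 cm/s; Δx = 8·1 + ½·11·1² = 13.5 cm; v ends 19 cm/s.
x(6) = -7 + Σ Δx = 12 cm.

12 cm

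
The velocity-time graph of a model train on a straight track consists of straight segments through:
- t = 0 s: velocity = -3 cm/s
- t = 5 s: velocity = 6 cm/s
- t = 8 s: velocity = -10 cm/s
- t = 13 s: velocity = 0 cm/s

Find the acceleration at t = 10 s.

2 cm/s²

Acceleration is the slope of the v-t graph on 8–13 s: (0 − -10)/(13 − 8) = 2 cm/s².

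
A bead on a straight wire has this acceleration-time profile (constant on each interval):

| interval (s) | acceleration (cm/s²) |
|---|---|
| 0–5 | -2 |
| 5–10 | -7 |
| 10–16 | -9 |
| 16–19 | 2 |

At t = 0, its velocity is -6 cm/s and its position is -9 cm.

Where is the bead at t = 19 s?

-1005.5 cm

On each constant-a segment, Δv = aΔt and Δx = v₀Δt + ½aΔt²; chain segment to segment.
0–5 s: v starts -6 cm/s; Δx = -6·5 + ½·-2·5² = -55 cm; v ends -16 cm/s.
5–10 s: v starts -16 cm/s; Δx = -16·5 + ½·-7·5² = -167.5 cm; v ends -51 cm/s.
10–16 s: v starts -51 cm/s; Δx = -51·6 + ½·-9·6² = -468 cm; v ends -105 cm/s.
16–19 s: v starts -105 cm/s; Δx = -105·3 + ½·2·3² = -306 cm; v ends -99 cm/s.
x(19) = -9 + Σ Δx = -1005.5 cm.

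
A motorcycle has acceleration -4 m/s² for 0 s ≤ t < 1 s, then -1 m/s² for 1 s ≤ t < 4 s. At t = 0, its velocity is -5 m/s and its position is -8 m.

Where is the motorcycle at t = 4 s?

-46.5 m

On each constant-a segment, Δv = aΔt and Δx = v₀Δt + ½aΔt²; chain segment to segment.
0–1 s: v starts -5 m/s; Δx = -5·1 + ½·-4·1² = -7 m; v ends -9 m/s.
1–4 s: v starts -9 m/s; Δx = -9·3 + ½·-1·3² = -31.5 m; v ends -12 m/s.
x(4) = -8 + Σ Δx = -46.5 m.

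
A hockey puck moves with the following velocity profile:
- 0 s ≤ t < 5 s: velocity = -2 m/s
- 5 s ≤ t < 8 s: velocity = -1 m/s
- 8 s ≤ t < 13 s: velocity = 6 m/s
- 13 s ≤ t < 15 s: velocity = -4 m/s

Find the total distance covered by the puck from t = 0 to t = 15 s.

51 m

Total distance travelled is ∫|v| dt — sum the magnitudes of each area piece.
0–5 s: |-2| × 5 = 10 m
5–8 s: |-1| × 3 = 3 m
8–13 s: |6| × 5 = 30 m
13–15 s: |-4| × 2 = 8 m
Total distance = 51 m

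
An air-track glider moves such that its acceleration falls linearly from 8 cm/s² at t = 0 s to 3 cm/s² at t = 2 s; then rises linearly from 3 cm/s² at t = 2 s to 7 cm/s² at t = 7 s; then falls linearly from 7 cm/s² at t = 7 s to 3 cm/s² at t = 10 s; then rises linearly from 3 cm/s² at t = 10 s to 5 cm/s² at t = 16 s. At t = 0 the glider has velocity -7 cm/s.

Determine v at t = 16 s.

68 cm/s

Δv equals the area under the a-t graph; then v = v₀ + Δv.
0–2 s: ½(8 + 3)(2) = 11 cm/s
2–7 s: ½(3 + 7)(5) = 25 cm/s
7–10 s: ½(7 + 3)(3) = 15 cm/s
10–16 s: ½(3 + 5)(6) = 24 cm/s
Δv = 75 cm/s, so v(16) = -7 + (75) = 68 cm/s.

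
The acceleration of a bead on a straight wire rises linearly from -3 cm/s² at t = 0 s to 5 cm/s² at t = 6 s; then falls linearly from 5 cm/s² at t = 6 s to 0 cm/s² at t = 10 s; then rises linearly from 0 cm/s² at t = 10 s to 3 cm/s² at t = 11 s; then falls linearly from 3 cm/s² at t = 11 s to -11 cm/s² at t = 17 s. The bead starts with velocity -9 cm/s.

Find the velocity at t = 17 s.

Δv equals the area under the a-t graph; then v = v₀ + Δv.
0–6 s: ½(-3 + 5)(6) = 6 cm/s
6–10 s: ½(5 + 0)(4) = 10 cm/s
10–11 s: ½(0 + 3)(1) = 1.5 cm/s
11–17 s: ½(3 + -11)(6) = -24 cm/s
Δv = -6.5 cm/s, so v(17) = -9 + (-6.5) = -15.5 cm/s.

-15.5 cm/s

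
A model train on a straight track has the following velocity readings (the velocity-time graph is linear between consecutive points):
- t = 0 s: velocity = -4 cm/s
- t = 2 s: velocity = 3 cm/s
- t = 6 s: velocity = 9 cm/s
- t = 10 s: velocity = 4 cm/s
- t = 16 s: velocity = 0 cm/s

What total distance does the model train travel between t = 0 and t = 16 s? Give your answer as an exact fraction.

Distance (not displacement) is the total path length: add the absolute areas under v-t.
0–2 s: v = 0 at t = 8/7 s; triangle areas 16/7 + 9/7 = 25/7 cm
2–6 s: |½(3 + 9)(4)| = 24 cm
6–10 s: |½(9 + 4)(4)| = 26 cm
10–16 s: |½(4 + 0)(6)| = 12 cm
Total distance = 459/7 cm

459/7 cm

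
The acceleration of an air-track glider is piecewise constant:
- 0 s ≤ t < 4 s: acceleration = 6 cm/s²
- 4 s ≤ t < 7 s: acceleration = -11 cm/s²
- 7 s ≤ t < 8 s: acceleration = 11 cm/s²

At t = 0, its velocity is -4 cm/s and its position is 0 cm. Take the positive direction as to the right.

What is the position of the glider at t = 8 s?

On each constant-a segment, Δv = aΔt and Δx = v₀Δt + ½aΔt²; chain segment to segment.
0–4 s: v starts -4 cm/s; Δx = -4·4 + ½·6·4² = 32 cm; v ends 20 cm/s.
4–7 s: v starts 20 cm/s; Δx = 20·3 + ½·-11·3² = 10.5 cm; v ends -13 cm/s.
7–8 s: v starts -13 cm/s; Δx = -13·1 + ½·11·1² = -7.5 cm; v ends -2 cm/s.
x(8) = 0 + Σ Δx = 35 cm.

35 cm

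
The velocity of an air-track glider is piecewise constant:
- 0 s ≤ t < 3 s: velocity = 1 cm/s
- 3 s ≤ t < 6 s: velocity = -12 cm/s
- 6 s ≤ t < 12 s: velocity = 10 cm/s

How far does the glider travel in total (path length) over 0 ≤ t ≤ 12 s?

99 cm

Distance (not displacement) is the total path length: add the absolute areas under v-t.
0–3 s: |1| × 3 = 3 cm
3–6 s: |-12| × 3 = 36 cm
6–12 s: |10| × 6 = 60 cm
Total distance = 99 cm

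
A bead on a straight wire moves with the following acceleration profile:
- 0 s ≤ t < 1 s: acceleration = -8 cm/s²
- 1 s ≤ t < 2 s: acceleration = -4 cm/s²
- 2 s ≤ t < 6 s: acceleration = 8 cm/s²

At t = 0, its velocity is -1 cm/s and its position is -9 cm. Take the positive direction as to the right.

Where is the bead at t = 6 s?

-13 cm

On each constant-a segment, Δv = aΔt and Δx = v₀Δt + ½aΔt²; chain segment to segment.
0–1 s: v starts -1 cm/s; Δx = -1·1 + ½·-8·1² = -5 cm; v ends -9 cm/s.
1–2 s: v starts -9 cm/s; Δx = -9·1 + ½·-4·1² = -11 cm; v ends -13 cm/s.
2–6 s: v starts -13 cm/s; Δx = -13·4 + ½·8·4² = 12 cm; v ends 19 cm/s.
x(6) = -9 + Σ Δx = -13 cm.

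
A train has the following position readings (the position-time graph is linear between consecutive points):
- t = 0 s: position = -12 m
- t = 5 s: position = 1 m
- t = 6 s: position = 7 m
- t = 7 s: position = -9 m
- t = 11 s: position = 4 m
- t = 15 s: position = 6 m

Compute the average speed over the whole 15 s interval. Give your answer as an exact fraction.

Average speed = (total path length)/(elapsed time); on a piecewise-linear x-t graph the path length is Σ|Δx|.
0–5 s: |Δx| = |1 − -12| = 13 m
5–6 s: |Δx| = |7 − 1| = 6 m
6–7 s: |Δx| = |-9 − 7| = 16 m
7–11 s: |Δx| = |4 − -9| = 13 m
11–15 s: |Δx| = |6 − 4| = 2 m
Total path = 50 m; average speed = 50/15 = 10/3 m/s.

10/3 m/s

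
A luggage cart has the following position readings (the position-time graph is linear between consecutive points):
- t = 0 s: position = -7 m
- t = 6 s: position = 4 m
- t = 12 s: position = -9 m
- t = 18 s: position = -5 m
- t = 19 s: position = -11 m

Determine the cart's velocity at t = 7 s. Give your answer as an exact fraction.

Velocity is the slope of the x-t graph on 6–12 s: (-9 − 4)/(12 − 6) = -13/6 m/s.

-13/6 m/s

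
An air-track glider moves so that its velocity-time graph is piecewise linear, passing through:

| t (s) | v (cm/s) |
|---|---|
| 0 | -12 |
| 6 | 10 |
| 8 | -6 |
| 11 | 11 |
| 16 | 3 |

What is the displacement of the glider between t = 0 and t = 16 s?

40.5 cm

Net displacement equals the area under the velocity-time graph (areas below the axis count negative).
0–6 s: ½(-12 + 10)(6) = -6 cm
6–8 s: ½(10 + -6)(2) = 4 cm
8–11 s: ½(-6 + 11)(3) = 7.5 cm
11–16 s: ½(11 + 3)(5) = 35 cm
Net displacement = 40.5 cm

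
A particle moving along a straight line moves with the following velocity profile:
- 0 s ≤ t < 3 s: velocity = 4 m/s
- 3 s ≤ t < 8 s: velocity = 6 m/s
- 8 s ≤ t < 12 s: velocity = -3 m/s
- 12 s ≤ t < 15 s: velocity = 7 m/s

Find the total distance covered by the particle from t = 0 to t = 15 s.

75 m

Total distance travelled is ∫|v| dt — sum the magnitudes of each area piece.
0–3 s: |4| × 3 = 12 m
3–8 s: |6| × 5 = 30 m
8–12 s: |-3| × 4 = 12 m
12–15 s: |7| × 3 = 21 m
Total distance = 75 m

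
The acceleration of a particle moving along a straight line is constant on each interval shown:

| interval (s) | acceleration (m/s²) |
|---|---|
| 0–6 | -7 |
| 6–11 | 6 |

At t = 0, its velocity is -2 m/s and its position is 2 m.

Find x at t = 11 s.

-281 m

On each constant-a segment, Δv = aΔt and Δx = v₀Δt + ½aΔt²; chain segment to segment.
0–6 s: v starts -2 m/s; Δx = -2·6 + ½·-7·6² = -138 m; v ends -44 m/s.
6–11 s: v starts -44 m/s; Δx = -44·5 + ½·6·5² = -145 m; v ends -14 m/s.
x(11) = 2 + Σ Δx = -281 m.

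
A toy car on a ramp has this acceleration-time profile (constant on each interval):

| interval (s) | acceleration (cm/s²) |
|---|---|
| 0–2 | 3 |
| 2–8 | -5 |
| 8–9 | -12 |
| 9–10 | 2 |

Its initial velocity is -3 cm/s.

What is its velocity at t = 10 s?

-37 cm/s

Δv equals the area under the a-t graph; then v = v₀ + Δv.
0–2 s: 3 × 2 = 6 cm/s
2–8 s: -5 × 6 = -30 cm/s
8–9 s: -12 × 1 = -12 cm/s
9–10 s: 2 × 1 = 2 cm/s
Δv = -34 cm/s, so v(10) = -3 + (-34) = -37 cm/s.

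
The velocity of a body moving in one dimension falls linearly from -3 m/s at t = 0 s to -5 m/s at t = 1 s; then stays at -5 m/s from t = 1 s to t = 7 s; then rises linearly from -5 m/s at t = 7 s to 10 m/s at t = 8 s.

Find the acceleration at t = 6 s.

0 m/s²

Acceleration is the slope of the v-t graph on 1–7 s: (-5 − -5)/(7 − 1) = 0 m/s².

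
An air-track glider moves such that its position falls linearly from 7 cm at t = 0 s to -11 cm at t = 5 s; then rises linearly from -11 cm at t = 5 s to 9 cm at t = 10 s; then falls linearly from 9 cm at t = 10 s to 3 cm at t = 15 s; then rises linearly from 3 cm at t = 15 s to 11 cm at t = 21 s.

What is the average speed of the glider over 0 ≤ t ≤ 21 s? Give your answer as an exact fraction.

Average speed = (total path length)/(elapsed time); on a piecewise-linear x-t graph the path length is Σ|Δx|.
0–5 s: |Δx| = |-11 − 7| = 18 cm
5–10 s: |Δx| = |9 − -11| = 20 cm
10–15 s: |Δx| = |3 − 9| = 6 cm
15–21 s: |Δx| = |11 − 3| = 8 cm
Total path = 52 cm; average speed = 52/21 = 52/21 cm/s.

52/21 cm/s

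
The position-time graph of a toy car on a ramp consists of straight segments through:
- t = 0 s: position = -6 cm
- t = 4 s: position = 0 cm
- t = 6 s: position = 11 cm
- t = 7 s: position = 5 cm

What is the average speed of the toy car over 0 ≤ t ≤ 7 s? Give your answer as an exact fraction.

Average speed = (total path length)/(elapsed time); on a piecewise-linear x-t graph the path length is Σ|Δx|.
0–4 s: |Δx| = |0 − -6| = 6 cm
4–6 s: |Δx| = |11 − 0| = 11 cm
6–7 s: |Δx| = |5 − 11| = 6 cm
Total path = 23 cm; average speed = 23/7 = 23/7 cm/s.

23/7 cm/s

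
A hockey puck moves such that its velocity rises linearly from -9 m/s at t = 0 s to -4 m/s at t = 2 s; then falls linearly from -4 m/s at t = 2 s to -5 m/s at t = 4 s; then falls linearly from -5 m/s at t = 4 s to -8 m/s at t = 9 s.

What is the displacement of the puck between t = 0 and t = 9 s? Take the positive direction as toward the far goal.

-54.5 m

Displacement is the signed area under the v-t curve.
0–2 s: ½(-9 + -4)(2) = -13 m
2–4 s: ½(-4 + -5)(2) = -9 m
4–9 s: ½(-5 + -8)(5) = -32.5 m
Net displacement = -54.5 m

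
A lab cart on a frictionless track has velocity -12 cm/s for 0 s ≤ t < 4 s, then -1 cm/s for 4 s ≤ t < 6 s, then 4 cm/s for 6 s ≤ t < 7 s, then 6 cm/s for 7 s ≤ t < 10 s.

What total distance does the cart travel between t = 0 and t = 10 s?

72 cm

Total distance travelled is ∫|v| dt — sum the magnitudes of each area piece.
0–4 s: |-12| × 4 = 48 cm
4–6 s: |-1| × 2 = 2 cm
6–7 s: |4| × 1 = 4 cm
7–10 s: |6| × 3 = 18 cm
Total distance = 72 cm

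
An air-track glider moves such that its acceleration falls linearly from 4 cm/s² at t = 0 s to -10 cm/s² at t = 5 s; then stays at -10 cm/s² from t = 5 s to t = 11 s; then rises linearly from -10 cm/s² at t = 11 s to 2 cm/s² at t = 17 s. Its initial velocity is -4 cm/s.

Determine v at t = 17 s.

-103 cm/s

Δv equals the area under the a-t graph; then v = v₀ + Δv.
0–5 s: ½(4 + -10)(5) = -15 cm/s
5–11 s: -10 × 6 = -60 cm/s
11–17 s: ½(-10 + 2)(6) = -24 cm/s
Δv = -99 cm/s, so v(17) = -4 + (-99) = -103 cm/s.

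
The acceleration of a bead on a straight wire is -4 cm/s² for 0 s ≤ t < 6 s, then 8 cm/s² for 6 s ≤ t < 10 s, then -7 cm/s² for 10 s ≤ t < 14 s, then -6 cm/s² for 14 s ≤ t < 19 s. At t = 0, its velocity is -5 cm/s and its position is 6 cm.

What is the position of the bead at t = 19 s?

-392 cm

On each constant-a segment, Δv = aΔt and Δx = v₀Δt + ½aΔt²; chain segment to segment.
0–6 s: v starts -5 cm/s; Δx = -5·6 + ½·-4·6² = -102 cm; v ends -29 cm/s.
6–10 s: v starts -29 cm/s; Δx = -29·4 + ½·8·4² = -52 cm; v ends 3 cm/s.
10–14 s: v starts 3 cm/s; Δx = 3·4 + ½·-7·4² = -44 cm; v ends -25 cm/s.
14–19 s: v starts -25 cm/s; Δx = -25·5 + ½·-6·5² = -200 cm; v ends -55 cm/s.
x(19) = 6 + Σ Δx = -392 cm.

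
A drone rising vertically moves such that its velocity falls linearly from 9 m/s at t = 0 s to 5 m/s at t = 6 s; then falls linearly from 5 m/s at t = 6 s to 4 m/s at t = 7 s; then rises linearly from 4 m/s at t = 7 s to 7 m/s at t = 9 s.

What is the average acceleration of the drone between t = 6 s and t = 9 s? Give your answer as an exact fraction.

Average acceleration = Δv/Δt = (7 − 5)/(9 − 6) = 2/3 m/s².

2/3 m/s²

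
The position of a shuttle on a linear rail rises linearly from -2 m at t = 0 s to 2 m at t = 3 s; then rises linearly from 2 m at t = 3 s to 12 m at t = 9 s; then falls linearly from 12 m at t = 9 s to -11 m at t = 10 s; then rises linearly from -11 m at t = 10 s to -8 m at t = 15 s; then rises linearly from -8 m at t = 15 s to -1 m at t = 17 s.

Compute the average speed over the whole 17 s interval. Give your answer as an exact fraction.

47/17 m/s

Average speed = (total path length)/(elapsed time); on a piecewise-linear x-t graph the path length is Σ|Δx|.
0–3 s: |Δx| = |2 − -2| = 4 m
3–9 s: |Δx| = |12 − 2| = 10 m
9–10 s: |Δx| = |-11 − 12| = 23 m
10–15 s: |Δx| = |-8 − -11| = 3 m
15–17 s: |Δx| = |-1 − -8| = 7 m
Total path = 47 m; average speed = 47/17 = 47/17 m/s.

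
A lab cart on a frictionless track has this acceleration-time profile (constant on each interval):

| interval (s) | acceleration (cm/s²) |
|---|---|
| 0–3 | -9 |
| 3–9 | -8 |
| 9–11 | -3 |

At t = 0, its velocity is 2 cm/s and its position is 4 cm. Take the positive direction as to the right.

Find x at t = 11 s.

On each constant-a segment, Δv = aΔt and Δx = v₀Δt + ½aΔt²; chain segment to segment.
0–3 s: v starts 2 cm/s; Δx = 2·3 + ½·-9·3² = -34.5 cm; v ends -25 cm/s.
3–9 s: v starts -25 cm/s; Δx = -25·6 + ½·-8·6² = -294 cm; v ends -73 cm/s.
9–11 s: v starts -73 cm/s; Δx = -73·2 + ½·-3·2² = -152 cm; v ends -79 cm/s.
x(11) = 4 + Σ Δx = -476.5 cm.

-476.5 cm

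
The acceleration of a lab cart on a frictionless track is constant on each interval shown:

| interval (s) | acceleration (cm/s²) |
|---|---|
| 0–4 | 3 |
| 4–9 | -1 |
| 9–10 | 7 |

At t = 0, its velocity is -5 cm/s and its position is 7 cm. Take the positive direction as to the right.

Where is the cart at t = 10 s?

39 cm

On each constant-a segment, Δv = aΔt and Δx = v₀Δt + ½aΔt²; chain segment to segment.
0–4 s: v starts -5 cm/s; Δx = -5·4 + ½·3·4² = 4 cm; v ends 7 cm/s.
4–9 s: v starts 7 cm/s; Δx = 7·5 + ½·-1·5² = 22.5 cm; v ends 2 cm/s.
9–10 s: v starts 2 cm/s; Δx = 2·1 + ½·7·1² = 5.5 cm; v ends 9 cm/s.
x(10) = 7 + Σ Δx = 39 cm.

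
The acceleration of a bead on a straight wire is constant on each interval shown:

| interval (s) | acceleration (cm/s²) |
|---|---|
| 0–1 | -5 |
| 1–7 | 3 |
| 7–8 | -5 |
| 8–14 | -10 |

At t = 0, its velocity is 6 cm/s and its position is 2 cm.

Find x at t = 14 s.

-14 cm

On each constant-a segment, Δv = aΔt and Δx = v₀Δt + ½aΔt²; chain segment to segment.
0–1 s: v starts 6 cm/s; Δx = 6·1 + ½·-5·1² = 3.5 cm; v ends 1 cm/s.
1–7 s: v starts 1 cm/s; Δx = 1·6 + ½·3·6² = 60 cm; v ends 19 cm/s.
7–8 s: v starts 19 cm/s; Δx = 19·1 + ½·-5·1² = 16.5 cm; v ends 14 cm/s.
8–14 s: v starts 14 cm/s; Δx = 14·6 + ½·-10·6² = -96 cm; v ends -46 cm/s.
x(14) = 2 + Σ Δx = -14 cm.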